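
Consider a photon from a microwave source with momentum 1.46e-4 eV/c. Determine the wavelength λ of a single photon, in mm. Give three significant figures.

8.49 mm

In SI units: p = 1.46e-4 eV/c = 7.8027e-32 kg·m/s.
The photon relation is λ = h/p, giving λ = 0.008492 m.
Converting to mm: λ = 8.492 mm ≈ 8.49 mm.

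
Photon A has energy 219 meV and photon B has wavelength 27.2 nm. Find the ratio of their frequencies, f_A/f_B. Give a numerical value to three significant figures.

4.80 × 10^-3

f_A = 5.295 × 10^13 Hz (from energy = 219 meV, via f = E/h).
f_B = 1.102 × 10^16 Hz (from wavelength = 27.2 nm, via f = c/λ).
Ratio = 5.295 × 10^13 / 1.102 × 10^16 = 4.80 × 10^-3.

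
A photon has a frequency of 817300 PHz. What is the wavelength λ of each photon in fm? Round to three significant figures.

367 fm

Convert to SI: f = 817300 PHz = 8.173·10^20 Hz.
Apply λ = c/f: λ = 3.668·10^-13 m.
Converting to fm: λ = 366.8 fm ≈ 367 fm.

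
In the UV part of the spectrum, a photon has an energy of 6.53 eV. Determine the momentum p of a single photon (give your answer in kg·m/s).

3.49e-27 kg·m/s

(c = 2.99792458e8 m/s, 1 eV = 1.602176634e-19 J.)
First convert: E = 6.53 eV = 1.0462e-18 J.
The photon relation is p = E/c, giving p = 3.490e-27 kg·m/s.
So p ≈ 3.49e-27 kg·m/s.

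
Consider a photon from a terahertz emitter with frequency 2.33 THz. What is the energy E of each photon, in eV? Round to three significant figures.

9.64 × 10^-3 eV

(h = 6.62607015 × 10^-34 J·s, 1 eV = 1.602176634 × 10^-19 J.)
Convert to SI: f = 2.33 THz = 2.33 × 10^12 Hz.
The photon relation is E = hf, giving E = 1.544 × 10^-21 J.
Converting to eV: E = 0.009636 eV ≈ 9.64 × 10^-3 eV.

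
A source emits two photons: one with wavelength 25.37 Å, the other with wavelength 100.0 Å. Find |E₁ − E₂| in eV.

365 eV

Using E = hc/λ: E₁ = 7.8299e-17 J, E₂ = 1.9864e-17 J.
|ΔE| = |7.8299e-17 − 1.9864e-17| = 5.84e-17 J = 365 eV.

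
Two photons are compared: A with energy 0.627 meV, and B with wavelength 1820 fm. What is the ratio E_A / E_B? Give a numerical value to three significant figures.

E_A = 1.005e-22 J (from energy = 0.627 meV, via E given directly).
E_B = 1.091e-13 J (from wavelength = 1820 fm, via E = hc/λ).
Ratio = 1.005e-22 / 1.091e-13 = 9.20e-10.

9.20e-10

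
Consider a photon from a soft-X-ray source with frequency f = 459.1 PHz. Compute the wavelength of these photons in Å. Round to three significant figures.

In SI units: f = 459.1 PHz = 4.591·10^17 Hz.
Apply λ = c/f: λ = 6.530·10^-10 m.
Converting to Å: λ = 6.530 Å ≈ 6.53 Å.

6.53 Å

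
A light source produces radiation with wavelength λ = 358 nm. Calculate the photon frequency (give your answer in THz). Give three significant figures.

Use c = 2.99792458e8 m/s.
In SI units: λ = 358 nm = 3.58e-7 m.
Apply f = c/λ: f = 8.374e14 Hz.
Converting to THz: f = 837.4 THz ≈ 837 THz.

837 THz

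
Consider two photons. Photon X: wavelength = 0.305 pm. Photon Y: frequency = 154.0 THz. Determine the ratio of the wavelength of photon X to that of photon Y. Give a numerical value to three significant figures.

1.57e-7

λ_X = 3.050e-13 m (from wavelength = 0.305 pm, via λ given directly).
λ_Y = 1.947e-6 m (from frequency = 154.0 THz, via λ = c/f).
Ratio = 3.050e-13 / 1.947e-6 = 1.57e-7.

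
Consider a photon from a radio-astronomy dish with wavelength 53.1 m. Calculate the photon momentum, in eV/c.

Apply p = h/λ: p = 1.248e-35 kg·m/s.
Converting to eV/c: p = 2.335e-8 eV/c ≈ 2.33e-8 eV/c.

2.33e-8 eV/c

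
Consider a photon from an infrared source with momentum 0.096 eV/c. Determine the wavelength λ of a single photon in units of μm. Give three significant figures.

12.9 μm

(h = 6.62607015e-34 J·s, c = 2.99792458e8 m/s, 1 eV = 1.602176634e-19 J.)
In SI units: p = 0.096 eV/c = 5.1305e-29 kg·m/s.
Since λ = h/p for a photon, λ = 1.292e-5 m.
Converting to μm: λ = 12.92 μm ≈ 12.9 μm.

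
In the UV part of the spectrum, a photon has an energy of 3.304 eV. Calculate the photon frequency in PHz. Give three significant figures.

First convert: E = 3.304 eV = 5.2936e-19 J.
For a photon f = E/h, so f = 7.989e14 Hz.
Converting to PHz: f = 0.7989 PHz ≈ 0.799 PHz.

0.799 PHz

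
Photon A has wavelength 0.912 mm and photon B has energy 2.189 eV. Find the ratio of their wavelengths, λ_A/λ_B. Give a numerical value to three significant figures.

1610

λ_A = 9.120e-4 m (from wavelength = 0.912 mm, via λ given directly).
λ_B = 5.664e-7 m (from energy = 2.189 eV, via λ = hc/E).
Ratio = 9.120e-4 / 5.664e-7 = 1610.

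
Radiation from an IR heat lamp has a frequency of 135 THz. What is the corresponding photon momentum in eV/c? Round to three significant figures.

0.558 eV/c

(h = 6.62607015 × 10^-34 J·s, c = 2.99792458 × 10^8 m/s, 1 eV = 1.602176634 × 10^-19 J.)
In SI units: f = 135 THz = 1.35 × 10^14 Hz.
The photon relation is p = hf/c, giving p = 2.984 × 10^-28 kg·m/s.
Converting to eV/c: p = 0.5583 eV/c ≈ 0.558 eV/c.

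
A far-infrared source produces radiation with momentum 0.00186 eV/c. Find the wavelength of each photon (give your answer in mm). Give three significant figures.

(h = 6.62607015e-34 J·s, c = 2.99792458e8 m/s, 1 eV = 1.602176634e-19 J.)
In SI units: p = 0.00186 eV/c = 9.9404e-31 kg·m/s.
The photon relation is λ = h/p, giving λ = 6.666e-4 m.
Converting to mm: λ = 0.6666 mm ≈ 0.667 mm.

0.667 mm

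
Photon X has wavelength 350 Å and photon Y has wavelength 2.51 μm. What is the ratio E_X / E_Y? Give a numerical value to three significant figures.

71.7

E_X = 5.676·10^-18 J (from wavelength = 350 Å, via E = hc/λ).
E_Y = 7.914·10^-20 J (from wavelength = 2.51 μm, via E = hc/λ).
Ratio = 5.676·10^-18 / 7.914·10^-20 = 71.7.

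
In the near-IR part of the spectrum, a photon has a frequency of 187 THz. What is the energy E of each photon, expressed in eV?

In SI units: f = 187 THz = 1.87 × 10^14 Hz.
Apply E = hf: E = 1.239 × 10^-19 J.
Converting to eV: E = 0.7734 eV ≈ 0.773 eV.

0.773 eV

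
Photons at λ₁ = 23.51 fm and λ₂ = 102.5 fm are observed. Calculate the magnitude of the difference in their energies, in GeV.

0.0406 GeV

Using E = hc/λ: E₁ = 8.4494e-12 J, E₂ = 1.9380e-12 J.
|ΔE| = |8.4494e-12 − 1.9380e-12| = 6.51e-12 J = 0.0406 GeV.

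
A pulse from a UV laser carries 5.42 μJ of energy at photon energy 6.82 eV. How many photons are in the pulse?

Per-photon energy: E = 1.093 × 10^-18 J (from energy = 6.82 eV).
N = E_total / E_photon = 5.42 × 10^-6 J / 1.093 × 10^-18 J = 4.96 × 10^12.

4.96 × 10^12 photons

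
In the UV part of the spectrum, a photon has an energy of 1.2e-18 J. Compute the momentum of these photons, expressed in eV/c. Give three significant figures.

Take c = 2.99792458e8 m/s, 1 eV = 1.602176634e-19 J.
Since p = E/c for a photon, p = 4.003e-27 kg·m/s.
Converting to eV/c: p = 7.490 eV/c ≈ 7.49 eV/c.

7.49 eV/c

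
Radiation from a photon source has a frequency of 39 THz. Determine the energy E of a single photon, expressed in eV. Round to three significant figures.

In SI units: f = 39 THz = 3.9e13 Hz.
Apply E = hf: E = 2.584e-20 J.
Converting to eV: E = 0.1613 eV ≈ 0.161 eV.

0.161 eV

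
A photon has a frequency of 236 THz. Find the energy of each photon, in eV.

0.976 eV

Take h = 6.62607015e-34 J·s, 1 eV = 1.602176634e-19 J.
First convert: f = 236 THz = 2.36e14 Hz.
The photon relation is E = hf, giving E = 1.564e-19 J.
Converting to eV: E = 0.9760 eV ≈ 0.976 eV.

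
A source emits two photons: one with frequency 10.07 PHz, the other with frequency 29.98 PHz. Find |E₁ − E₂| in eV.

82.3 eV

Using E = hf: E₁ = 6.6725 × 10^-18 J, E₂ = 1.9865 × 10^-17 J.
|ΔE| = |6.6725 × 10^-18 − 1.9865 × 10^-17| = 1.32 × 10^-17 J = 82.3 eV.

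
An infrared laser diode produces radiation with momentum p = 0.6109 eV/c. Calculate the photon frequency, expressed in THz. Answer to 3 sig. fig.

148 THz

Take h = 6.62607015·10^-34 J·s, c = 2.99792458·10^8 m/s, 1 eV = 1.602176634·10^-19 J.
In SI units: p = 0.6109 eV/c = 3.2648·10^-28 kg·m/s.
Since f = pc/h for a photon, f = 1.477·10^14 Hz.
Converting to THz: f = 147.7 THz ≈ 148 THz.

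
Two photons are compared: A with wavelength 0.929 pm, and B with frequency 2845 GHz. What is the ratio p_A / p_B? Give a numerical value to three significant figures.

p_A = 7.132·10^-22 kg·m/s (from wavelength = 0.929 pm, via p = h/λ).
p_B = 6.288·10^-30 kg·m/s (from frequency = 2845 GHz, via p = hf/c).
Ratio = 7.132·10^-22 / 6.288·10^-30 = 1.13·10^8.

1.13·10^8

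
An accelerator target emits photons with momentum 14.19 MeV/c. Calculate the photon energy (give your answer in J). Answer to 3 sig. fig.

2.27 × 10^-12 J

In SI units: p = 14.19 MeV/c = 7.5835 × 10^-21 kg·m/s.
Since E = pc for a photon, E = 2.273 × 10^-12 J.
So E ≈ 2.27 × 10^-12 J.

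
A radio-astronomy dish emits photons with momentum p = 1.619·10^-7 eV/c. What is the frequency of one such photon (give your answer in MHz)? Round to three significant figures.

Convert to SI: p = 1.619·10^-7 eV/c = 8.6524·10^-35 kg·m/s.
The photon relation is f = pc/h, giving f = 3.915·10^7 Hz.
Converting to MHz: f = 39.15 MHz ≈ 39.1 MHz.

39.1 MHz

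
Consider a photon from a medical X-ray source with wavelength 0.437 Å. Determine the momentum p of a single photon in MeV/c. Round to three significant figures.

0.0284 MeV/c

(h = 6.62607015·10^-34 J·s, c = 2.99792458·10^8 m/s, 1 eV = 1.602176634·10^-19 J.)
In SI units: λ = 0.437 Å = 4.37·10^-11 m.
Apply p = h/λ: p = 1.516·10^-23 kg·m/s.
Converting to MeV/c: p = 0.02837 MeV/c ≈ 0.0284 MeV/c.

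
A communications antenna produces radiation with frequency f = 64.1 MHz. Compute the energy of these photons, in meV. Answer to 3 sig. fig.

2.65e-4 meV

In SI units: f = 64.1 MHz = 6.41e7 Hz.
For a photon E = hf, so E = 4.247e-26 J.
Converting to meV: E = 2.651e-4 meV ≈ 2.65e-4 meV.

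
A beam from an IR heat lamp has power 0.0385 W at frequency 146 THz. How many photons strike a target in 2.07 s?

8.24 × 10^17 photons

Total energy: E_total = P·t = 0.0385 × 2.07 = 0.07969 J.
Per-photon energy: E = 9.674 × 10^-20 J.
N = E_total / E_photon = 8.24 × 10^17.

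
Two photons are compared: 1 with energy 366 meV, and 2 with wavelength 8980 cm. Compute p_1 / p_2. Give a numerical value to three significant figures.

2.65e7

p_1 = 1.956e-28 kg·m/s (from energy = 366 meV, via p = E/c).
p_2 = 7.379e-36 kg·m/s (from wavelength = 8980 cm, via p = h/λ).
Ratio = 1.956e-28 / 7.379e-36 = 2.65e7.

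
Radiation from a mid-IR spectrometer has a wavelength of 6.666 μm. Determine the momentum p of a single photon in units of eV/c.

0.186 eV/c

First convert: λ = 6.666 μm = 6.666e-6 m.
Apply p = h/λ: p = 9.940e-29 kg·m/s.
Converting to eV/c: p = 0.1860 eV/c ≈ 0.186 eV/c.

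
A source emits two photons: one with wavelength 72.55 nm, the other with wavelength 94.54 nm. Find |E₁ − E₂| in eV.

Using E = hc/λ: E₁ = 2.7380·10^-18 J, E₂ = 2.1012·10^-18 J.
|ΔE| = |2.7380·10^-18 − 2.1012·10^-18| = 6.37·10^-19 J = 3.98 eV.

3.98 eV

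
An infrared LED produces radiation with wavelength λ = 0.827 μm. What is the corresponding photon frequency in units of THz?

363 THz

In SI units: λ = 0.827 μm = 8.27·10^-7 m.
The photon relation is f = c/λ, giving f = 3.625·10^14 Hz.
Converting to THz: f = 362.5 THz ≈ 363 THz.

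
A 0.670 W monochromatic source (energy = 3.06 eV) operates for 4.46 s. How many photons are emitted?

6.10·10^18 photons

Total energy: E_total = P·t = 0.670 × 4.46 = 2.988 J.
Per-photon energy: E = 4.903·10^-19 J.
N = E_total / E_photon = 6.10·10^18.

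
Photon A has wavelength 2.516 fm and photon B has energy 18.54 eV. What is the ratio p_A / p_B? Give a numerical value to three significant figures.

p_A = 2.634e-19 kg·m/s (from wavelength = 2.516 fm, via p = h/λ).
p_B = 9.908e-27 kg·m/s (from energy = 18.54 eV, via p = E/c).
Ratio = 2.634e-19 / 9.908e-27 = 2.66e7.

2.66e7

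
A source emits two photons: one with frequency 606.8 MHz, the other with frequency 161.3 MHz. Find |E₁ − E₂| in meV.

Using E = hf: E₁ = 4.0207·10^-25 J, E₂ = 1.0688·10^-25 J.
|ΔE| = |4.0207·10^-25 − 1.0688·10^-25| = 2.95·10^-25 J = 1.84·10^-3 meV.

1.84·10^-3 meV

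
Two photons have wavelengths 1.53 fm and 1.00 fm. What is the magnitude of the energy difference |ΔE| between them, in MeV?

Using E = hc/λ: E₁ = 1.298·10^-10 J, E₂ = 1.986·10^-10 J.
|ΔE| = |1.298·10^-10 − 1.986·10^-10| = 6.88·10^-11 J = 429 MeV.

429 MeV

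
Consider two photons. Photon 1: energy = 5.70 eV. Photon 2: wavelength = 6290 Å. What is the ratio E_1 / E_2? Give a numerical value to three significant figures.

E_1 = 9.132e-19 J (from energy = 5.70 eV, via E given directly).
E_2 = 3.158e-19 J (from wavelength = 6290 Å, via E = hc/λ).
Ratio = 9.132e-19 / 3.158e-19 = 2.89.

2.89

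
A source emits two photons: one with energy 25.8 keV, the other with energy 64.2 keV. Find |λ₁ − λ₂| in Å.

Using λ = hc/E: λ₁ = 4.806e-11 m, λ₂ = 1.931e-11 m.
|Δλ| = |4.806e-11 − 1.931e-11| = 2.87e-11 m = 0.287 Å.

0.287 Å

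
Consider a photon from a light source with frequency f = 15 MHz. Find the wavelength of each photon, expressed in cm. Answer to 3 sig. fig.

(c = 2.99792458 × 10^8 m/s.)
First convert: f = 15 MHz = 1.5 × 10^7 Hz.
For a photon λ = c/f, so λ = 19.99 m.
Converting to cm: λ = 1999 cm ≈ 2000 cm.

2000 cm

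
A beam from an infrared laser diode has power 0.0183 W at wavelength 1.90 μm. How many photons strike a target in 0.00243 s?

4.25 × 10^14 photons

Total energy: E_total = P·t = 0.0183 × 0.00243 = 4.447 × 10^-5 J.
Per-photon energy: E = 1.045 × 10^-19 J.
N = E_total / E_photon = 4.25 × 10^14.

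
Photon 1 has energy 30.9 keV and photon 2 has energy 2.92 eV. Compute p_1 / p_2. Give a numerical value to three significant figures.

1.06e4

p_1 = 1.651e-23 kg·m/s (from energy = 30.9 keV, via p = E/c).
p_2 = 1.561e-27 kg·m/s (from energy = 2.92 eV, via p = E/c).
Ratio = 1.651e-23 / 1.561e-27 = 1.06e4.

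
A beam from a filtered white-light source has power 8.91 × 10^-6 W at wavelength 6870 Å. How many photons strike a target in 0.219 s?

6.75 × 10^12 photons

Total energy: E_total = P·t = 8.91 × 10^-6 × 0.219 = 1.951 × 10^-6 J.
Per-photon energy: E = 2.891 × 10^-19 J.
N = E_total / E_photon = 6.75 × 10^12.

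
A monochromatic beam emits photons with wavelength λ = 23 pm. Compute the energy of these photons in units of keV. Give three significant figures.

First convert: λ = 23 pm = 2.3·10^-11 m.
Since E = hc/λ for a photon, E = 8.637·10^-15 J.
Converting to keV: E = 53.91 keV ≈ 53.9 keV.

53.9 keV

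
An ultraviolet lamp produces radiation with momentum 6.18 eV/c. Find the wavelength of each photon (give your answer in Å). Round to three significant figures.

Use h = 6.62607015e-34 J·s, c = 2.99792458e8 m/s, 1 eV = 1.602176634e-19 J.
In SI units: p = 6.18 eV/c = 3.3028e-27 kg·m/s.
Apply λ = h/p: λ = 2.006e-7 m.
Converting to Å: λ = 2006 Å ≈ 2010 Å.

2010 Å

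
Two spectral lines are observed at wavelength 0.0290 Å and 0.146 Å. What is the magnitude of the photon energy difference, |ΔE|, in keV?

Using E = hc/λ: E₁ = 6.850 × 10^-14 J, E₂ = 1.361 × 10^-14 J.
|ΔE| = |6.850 × 10^-14 − 1.361 × 10^-14| = 5.49 × 10^-14 J = 343 keV.

343 keV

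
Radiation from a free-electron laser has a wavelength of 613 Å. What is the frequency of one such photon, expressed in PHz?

Take c = 2.99792458e8 m/s.
In SI units: λ = 613 Å = 6.13e-8 m.
For a photon f = c/λ, so f = 4.891e15 Hz.
Converting to PHz: f = 4.891 PHz ≈ 4.89 PHz.

4.89 PHz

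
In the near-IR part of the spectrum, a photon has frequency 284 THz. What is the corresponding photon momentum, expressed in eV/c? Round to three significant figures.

First convert: f = 284 THz = 2.84e14 Hz.
Apply p = hf/c: p = 6.277e-28 kg·m/s.
Converting to eV/c: p = 1.175 eV/c ≈ 1.17 eV/c.

1.17 eV/c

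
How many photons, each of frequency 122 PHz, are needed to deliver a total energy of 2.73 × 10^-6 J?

Per-photon energy: E = 8.084 × 10^-17 J (from frequency = 122 PHz).
N = E_total / E_photon = 2.73 × 10^-6 J / 8.084 × 10^-17 J = 3.38 × 10^10.

3.38 × 10^10 photons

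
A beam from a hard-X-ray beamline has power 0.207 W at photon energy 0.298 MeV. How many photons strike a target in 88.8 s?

3.85·10^14 photons

Total energy: E_total = P·t = 0.207 × 88.8 = 18.38 J.
Per-photon energy: E = 4.774·10^-14 J.
N = E_total / E_photon = 3.85·10^14.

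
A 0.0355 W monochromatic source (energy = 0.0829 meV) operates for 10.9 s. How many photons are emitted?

Total energy: E_total = P·t = 0.0355 × 10.9 = 0.3869 J.
Per-photon energy: E = 1.328 × 10^-23 J.
N = E_total / E_photon = 2.91 × 10^22.

2.91 × 10^22 photons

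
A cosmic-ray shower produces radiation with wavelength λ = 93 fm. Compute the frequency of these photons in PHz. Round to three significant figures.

3.22e6 PHz

In SI units: λ = 93 fm = 9.3e-14 m.
The photon relation is f = c/λ, giving f = 3.224e21 Hz.
Converting to PHz: f = 3.224e6 PHz ≈ 3.22e6 PHz.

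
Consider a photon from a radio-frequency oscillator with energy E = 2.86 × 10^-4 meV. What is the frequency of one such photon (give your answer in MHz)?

First convert: E = 2.86 × 10^-4 meV = 4.5822 × 10^-26 J.
For a photon f = E/h, so f = 6.915 × 10^7 Hz.
Converting to MHz: f = 69.15 MHz ≈ 69.2 MHz.

69.2 MHz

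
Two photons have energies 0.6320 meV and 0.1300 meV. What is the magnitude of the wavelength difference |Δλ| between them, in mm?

Using λ = hc/E: λ₁ = 0.0019618 m, λ₂ = 0.0095372 m.
|Δλ| = |0.0019618 − 0.0095372| = 0.00758 m = 7.58 mm.

7.58 mm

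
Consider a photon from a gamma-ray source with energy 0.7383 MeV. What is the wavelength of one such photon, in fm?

1680 fm

(h = 6.62607015e-34 J·s, c = 2.99792458e8 m/s, 1 eV = 1.602176634e-19 J.)
In SI units: E = 0.7383 MeV = 1.1829e-13 J.
The photon relation is λ = hc/E, giving λ = 1.679e-12 m.
Converting to fm: λ = 1679 fm ≈ 1680 fm.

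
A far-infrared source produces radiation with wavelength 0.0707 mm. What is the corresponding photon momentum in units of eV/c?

First convert: λ = 0.0707 mm = 7.07 × 10^-5 m.
Since p = h/λ for a photon, p = 9.372 × 10^-30 kg·m/s.
Converting to eV/c: p = 0.01754 eV/c ≈ 0.0175 eV/c.

0.0175 eV/c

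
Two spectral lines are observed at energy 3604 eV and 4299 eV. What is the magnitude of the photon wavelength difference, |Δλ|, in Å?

0.556 Å

Using λ = hc/E: λ₁ = 3.4402e-10 m, λ₂ = 2.8840e-10 m.
|Δλ| = |3.4402e-10 − 2.8840e-10| = 5.56e-11 m = 0.556 Å.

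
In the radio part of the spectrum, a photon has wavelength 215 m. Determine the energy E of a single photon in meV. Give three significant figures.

Use h = 6.62607015e-34 J·s, c = 2.99792458e8 m/s, 1 eV = 1.602176634e-19 J.
For a photon E = hc/λ, so E = 9.239e-28 J.
Converting to meV: E = 5.767e-6 meV ≈ 5.77e-6 meV.

5.77e-6 meV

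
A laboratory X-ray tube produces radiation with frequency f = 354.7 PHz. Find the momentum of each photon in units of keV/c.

Convert to SI: f = 354.7 PHz = 3.547 × 10^17 Hz.
Since p = hf/c for a photon, p = 7.840 × 10^-25 kg·m/s.
Converting to keV/c: p = 1.467 keV/c ≈ 1.47 keV/c.

1.47 keV/c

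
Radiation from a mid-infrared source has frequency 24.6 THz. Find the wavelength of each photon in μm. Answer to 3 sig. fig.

12.2 μm

First convert: f = 24.6 THz = 2.46 × 10^13 Hz.
Since λ = c/f for a photon, λ = 1.219 × 10^-5 m.
Converting to μm: λ = 12.19 μm ≈ 12.2 μm.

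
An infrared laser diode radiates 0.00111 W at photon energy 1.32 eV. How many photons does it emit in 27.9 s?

1.46e17 photons

Total energy: E_total = P·t = 0.00111 × 27.9 = 0.03097 J.
Per-photon energy: E = 2.115e-19 J.
N = E_total / E_photon = 1.46e17.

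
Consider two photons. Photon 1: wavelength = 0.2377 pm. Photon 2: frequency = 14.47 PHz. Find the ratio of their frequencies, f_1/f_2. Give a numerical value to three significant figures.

8.72e4

f_1 = 1.261e21 Hz (from wavelength = 0.2377 pm, via f = c/λ).
f_2 = 1.447e16 Hz (from frequency = 14.47 PHz, via f given directly).
Ratio = 1.261e21 / 1.447e16 = 8.72e4.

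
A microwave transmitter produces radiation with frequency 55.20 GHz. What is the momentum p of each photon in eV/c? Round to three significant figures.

2.28·10^-4 eV/c

Convert to SI: f = 55.20 GHz = 5.520·10^10 Hz.
The photon relation is p = hf/c, giving p = 1.220·10^-31 kg·m/s.
Converting to eV/c: p = 2.283·10^-4 eV/c ≈ 2.28·10^-4 eV/c.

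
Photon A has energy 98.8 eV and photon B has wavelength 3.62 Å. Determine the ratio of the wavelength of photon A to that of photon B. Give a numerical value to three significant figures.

34.7

λ_A = 1.255e-8 m (from energy = 98.8 eV, via λ = hc/E).
λ_B = 3.620e-10 m (from wavelength = 3.62 Å, via λ given directly).
Ratio = 1.255e-8 / 3.620e-10 = 34.7.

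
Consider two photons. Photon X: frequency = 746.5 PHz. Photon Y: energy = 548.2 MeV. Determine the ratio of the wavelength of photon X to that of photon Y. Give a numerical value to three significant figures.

λ_X = 4.016e-10 m (from frequency = 746.5 PHz, via λ = c/f).
λ_Y = 2.262e-15 m (from energy = 548.2 MeV, via λ = hc/E).
Ratio = 4.016e-10 / 2.262e-15 = 1.78e5.

1.78e5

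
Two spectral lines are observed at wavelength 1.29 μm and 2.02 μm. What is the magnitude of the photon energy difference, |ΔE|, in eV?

Using E = hc/λ: E₁ = 1.540e-19 J, E₂ = 9.834e-20 J.
|ΔE| = |1.540e-19 − 9.834e-20| = 5.56e-20 J = 0.347 eV.

0.347 eV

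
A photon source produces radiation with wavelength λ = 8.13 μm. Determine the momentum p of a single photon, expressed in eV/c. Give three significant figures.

0.153 eV/c

Use h = 6.62607015 × 10^-34 J·s, c = 2.99792458 × 10^8 m/s, 1 eV = 1.602176634 × 10^-19 J.
Convert to SI: λ = 8.13 μm = 8.13 × 10^-6 m.
For a photon p = h/λ, so p = 8.150 × 10^-29 kg·m/s.
Converting to eV/c: p = 0.1525 eV/c ≈ 0.153 eV/c.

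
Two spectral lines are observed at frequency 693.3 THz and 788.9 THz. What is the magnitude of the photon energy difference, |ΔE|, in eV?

0.395 eV

Using E = hf: E₁ = 4.5939 × 10^-19 J, E₂ = 5.2273 × 10^-19 J.
|ΔE| = |4.5939 × 10^-19 − 5.2273 × 10^-19| = 6.33 × 10^-20 J = 0.395 eV.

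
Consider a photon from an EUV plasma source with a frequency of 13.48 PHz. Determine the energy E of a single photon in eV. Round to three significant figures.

Take h = 6.62607015·10^-34 J·s, 1 eV = 1.602176634·10^-19 J.
In SI units: f = 13.48 PHz = 1.348·10^16 Hz.
Since E = hf for a photon, E = 8.932·10^-18 J.
Converting to eV: E = 55.75 eV ≈ 55.7 eV.

55.7 eV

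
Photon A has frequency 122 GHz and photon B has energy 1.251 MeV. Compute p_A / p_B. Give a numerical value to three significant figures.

p_A = 2.696 × 10^-31 kg·m/s (from frequency = 122 GHz, via p = hf/c).
p_B = 6.686 × 10^-22 kg·m/s (from energy = 1.251 MeV, via p = E/c).
Ratio = 2.696 × 10^-31 / 6.686 × 10^-22 = 4.03 × 10^-10.

4.03 × 10^-10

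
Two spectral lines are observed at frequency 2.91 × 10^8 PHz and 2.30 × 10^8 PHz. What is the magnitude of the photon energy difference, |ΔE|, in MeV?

Using E = hf: E₁ = 1.928 × 10^-10 J, E₂ = 1.524 × 10^-10 J.
|ΔE| = |1.928 × 10^-10 − 1.524 × 10^-10| = 4.04 × 10^-11 J = 252 MeV.

252 MeV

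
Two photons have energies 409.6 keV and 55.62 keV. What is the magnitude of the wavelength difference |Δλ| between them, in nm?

Using λ = hc/E: λ₁ = 3.0270e-12 m, λ₂ = 2.2291e-11 m.
|Δλ| = |3.0270e-12 − 2.2291e-11| = 1.93e-11 m = 0.0193 nm.

0.0193 nm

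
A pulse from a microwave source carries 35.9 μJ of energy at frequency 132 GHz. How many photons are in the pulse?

4.10·10^17 photons

Per-photon energy: E = 8.746·10^-23 J (from frequency = 132 GHz).
N = E_total / E_photon = 3.59·10^-5 J / 8.746·10^-23 J = 4.10·10^17.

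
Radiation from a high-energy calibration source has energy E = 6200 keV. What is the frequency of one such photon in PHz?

First convert: E = 6200 keV = 9.9335 × 10^-13 J.
Apply f = E/h: f = 1.499 × 10^21 Hz.
Converting to PHz: f = 1.499 × 10^6 PHz ≈ 1.50 × 10^6 PHz.

1.50 × 10^6 PHz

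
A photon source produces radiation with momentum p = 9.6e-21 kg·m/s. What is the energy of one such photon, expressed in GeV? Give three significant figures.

Take c = 2.99792458e8 m/s, 1 eV = 1.602176634e-19 J.
For a photon E = pc, so E = 2.878e-12 J.
Converting to GeV: E = 0.01796 GeV ≈ 0.0180 GeV.

0.0180 GeV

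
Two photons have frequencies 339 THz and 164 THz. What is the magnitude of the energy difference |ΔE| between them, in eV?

Using E = hf: E₁ = 2.246e-19 J, E₂ = 1.087e-19 J.
|ΔE| = |2.246e-19 − 1.087e-19| = 1.16e-19 J = 0.724 eV.

0.724 eV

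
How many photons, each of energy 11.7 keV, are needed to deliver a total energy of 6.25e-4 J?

3.33e11 photons

Per-photon energy: E = 1.875e-15 J (from energy = 11.7 keV).
N = E_total / E_photon = 6.25e-4 J / 1.875e-15 J = 3.33e11.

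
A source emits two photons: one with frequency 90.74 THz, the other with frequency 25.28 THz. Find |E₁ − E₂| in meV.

Using E = hf: E₁ = 6.0125 × 10^-20 J, E₂ = 1.6751 × 10^-20 J.
|ΔE| = |6.0125 × 10^-20 − 1.6751 × 10^-20| = 4.34 × 10^-20 J = 271 meV.

271 meV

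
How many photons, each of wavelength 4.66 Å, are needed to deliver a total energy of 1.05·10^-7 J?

2.46·10^8 photons

Per-photon energy: E = 4.263·10^-16 J (from wavelength = 4.66 Å).
N = E_total / E_photon = 1.05·10^-7 J / 4.263·10^-16 J = 2.46·10^8.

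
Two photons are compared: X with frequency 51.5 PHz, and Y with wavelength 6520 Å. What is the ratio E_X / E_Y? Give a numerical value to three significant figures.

112

E_X = 3.412e-17 J (from frequency = 51.5 PHz, via E = hf).
E_Y = 3.047e-19 J (from wavelength = 6520 Å, via E = hc/λ).
Ratio = 3.412e-17 / 3.047e-19 = 112.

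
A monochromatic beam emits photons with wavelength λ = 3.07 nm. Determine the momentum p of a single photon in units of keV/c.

(h = 6.62607015e-34 J·s, c = 2.99792458e8 m/s, 1 eV = 1.602176634e-19 J.)
First convert: λ = 3.07 nm = 3.07e-9 m.
Since p = h/λ for a photon, p = 2.158e-25 kg·m/s.
Converting to keV/c: p = 0.4039 keV/c ≈ 0.404 keV/c.

0.404 keV/c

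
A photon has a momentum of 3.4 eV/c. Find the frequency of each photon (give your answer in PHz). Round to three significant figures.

0.822 PHz

Take h = 6.62607015e-34 J·s, c = 2.99792458e8 m/s, 1 eV = 1.602176634e-19 J.
Convert to SI: p = 3.4 eV/c = 1.8171e-27 kg·m/s.
Apply f = pc/h: f = 8.221e14 Hz.
Converting to PHz: f = 0.8221 PHz ≈ 0.822 PHz.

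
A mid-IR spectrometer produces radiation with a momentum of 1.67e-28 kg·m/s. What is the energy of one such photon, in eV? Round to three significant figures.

(c = 2.99792458e8 m/s, 1 eV = 1.602176634e-19 J.)
For a photon E = pc, so E = 5.007e-20 J.
Converting to eV: E = 0.3125 eV ≈ 0.312 eV.

0.312 eV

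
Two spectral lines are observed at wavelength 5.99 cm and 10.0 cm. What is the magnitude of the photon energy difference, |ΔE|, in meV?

Using E = hc/λ: E₁ = 3.316 × 10^-24 J, E₂ = 1.986 × 10^-24 J.
|ΔE| = |3.316 × 10^-24 − 1.986 × 10^-24| = 1.33 × 10^-24 J = 8.30 × 10^-3 meV.

8.30 × 10^-3 meV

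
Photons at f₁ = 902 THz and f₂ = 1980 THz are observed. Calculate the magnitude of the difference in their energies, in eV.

Using E = hf: E₁ = 5.977·10^-19 J, E₂ = 1.312·10^-18 J.
|ΔE| = |5.977·10^-19 − 1.312·10^-18| = 7.14·10^-19 J = 4.46 eV.

4.46 eV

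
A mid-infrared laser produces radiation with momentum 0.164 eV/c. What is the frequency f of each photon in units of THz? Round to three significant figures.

39.7 THz

In SI units: p = 0.164 eV/c = 8.7646·10^-29 kg·m/s.
For a photon f = pc/h, so f = 3.966·10^13 Hz.
Converting to THz: f = 39.66 THz ≈ 39.7 THz.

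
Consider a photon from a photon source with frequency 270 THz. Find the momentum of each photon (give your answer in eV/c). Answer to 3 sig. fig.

Use h = 6.62607015·10^-34 J·s, c = 2.99792458·10^8 m/s, 1 eV = 1.602176634·10^-19 J.
First convert: f = 270 THz = 2.7·10^14 Hz.
For a photon p = hf/c, so p = 5.968·10^-28 kg·m/s.
Converting to eV/c: p = 1.117 eV/c ≈ 1.12 eV/c.

1.12 eV/c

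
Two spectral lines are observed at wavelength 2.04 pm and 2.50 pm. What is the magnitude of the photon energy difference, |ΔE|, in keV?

Using E = hc/λ: E₁ = 9.737e-14 J, E₂ = 7.946e-14 J.
|ΔE| = |9.737e-14 − 7.946e-14| = 1.79e-14 J = 112 keV.

112 keV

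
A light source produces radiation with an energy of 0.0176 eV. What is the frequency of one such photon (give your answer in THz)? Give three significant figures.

4.26 THz

Take h = 6.62607015 × 10^-34 J·s, 1 eV = 1.602176634 × 10^-19 J.
Convert to SI: E = 0.0176 eV = 2.8198 × 10^-21 J.
The photon relation is f = E/h, giving f = 4.256 × 10^12 Hz.
Converting to THz: f = 4.256 THz ≈ 4.26 THz.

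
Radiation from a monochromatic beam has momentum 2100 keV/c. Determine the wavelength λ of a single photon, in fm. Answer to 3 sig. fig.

Take h = 6.62607015·10^-34 J·s, c = 2.99792458·10^8 m/s, 1 eV = 1.602176634·10^-19 J.
In SI units: p = 2100 keV/c = 1.1223·10^-21 kg·m/s.
Apply λ = h/p: λ = 5.904·10^-13 m.
Converting to fm: λ = 590.4 fm ≈ 590 fm.

590 fm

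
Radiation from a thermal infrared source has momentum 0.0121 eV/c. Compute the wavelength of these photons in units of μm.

102 μm

(h = 6.62607015e-34 J·s, c = 2.99792458e8 m/s, 1 eV = 1.602176634e-19 J.)
First convert: p = 0.0121 eV/c = 6.4666e-30 kg·m/s.
Apply λ = h/p: λ = 1.025e-4 m.
Converting to μm: λ = 102.5 μm ≈ 102 μm.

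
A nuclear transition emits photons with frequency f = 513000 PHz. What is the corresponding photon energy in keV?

2120 keV

Convert to SI: f = 513000 PHz = 5.130 × 10^20 Hz.
For a photon E = hf, so E = 3.399 × 10^-13 J.
Converting to keV: E = 2122 keV ≈ 2120 keV.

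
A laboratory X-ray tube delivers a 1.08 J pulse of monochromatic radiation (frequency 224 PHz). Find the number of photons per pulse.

Per-photon energy: E = 1.484 × 10^-16 J (from frequency = 224 PHz).
N = E_total / E_photon = 1.08 J / 1.484 × 10^-16 J = 7.28 × 10^15.

7.28 × 10^15 photons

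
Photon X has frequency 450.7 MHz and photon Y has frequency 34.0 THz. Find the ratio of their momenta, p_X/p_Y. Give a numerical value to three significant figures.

p_X = 9.961e-34 kg·m/s (from frequency = 450.7 MHz, via p = hf/c).
p_Y = 7.515e-29 kg·m/s (from frequency = 34.0 THz, via p = hf/c).
Ratio = 9.961e-34 / 7.515e-29 = 1.33e-5.

1.33e-5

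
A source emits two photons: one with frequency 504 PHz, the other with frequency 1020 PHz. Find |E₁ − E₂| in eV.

Using E = hf: E₁ = 3.340 × 10^-16 J, E₂ = 6.759 × 10^-16 J.
|ΔE| = |3.340 × 10^-16 − 6.759 × 10^-16| = 3.42 × 10^-16 J = 2130 eV.

2130 eV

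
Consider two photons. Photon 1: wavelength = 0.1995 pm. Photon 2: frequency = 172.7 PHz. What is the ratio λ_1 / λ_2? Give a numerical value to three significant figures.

1.15 × 10^-4

λ_1 = 1.995 × 10^-13 m (from wavelength = 0.1995 pm, via λ given directly).
λ_2 = 1.736 × 10^-9 m (from frequency = 172.7 PHz, via λ = c/f).
Ratio = 1.995 × 10^-13 / 1.736 × 10^-9 = 1.15 × 10^-4.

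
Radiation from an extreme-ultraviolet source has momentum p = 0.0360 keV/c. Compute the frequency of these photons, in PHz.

In SI units: p = 0.0360 keV/c = 1.9239 × 10^-26 kg·m/s.
The photon relation is f = pc/h, giving f = 8.705 × 10^15 Hz.
Converting to PHz: f = 8.705 PHz ≈ 8.70 PHz.

8.70 PHz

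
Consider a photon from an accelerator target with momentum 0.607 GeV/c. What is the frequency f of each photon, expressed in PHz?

Use h = 6.62607015·10^-34 J·s, c = 2.99792458·10^8 m/s, 1 eV = 1.602176634·10^-19 J.
Convert to SI: p = 0.607 GeV/c = 3.2440·10^-19 kg·m/s.
Apply f = pc/h: f = 1.468·10^23 Hz.
Converting to PHz: f = 1.468·10^8 PHz ≈ 1.47·10^8 PHz.

1.47·10^8 PHz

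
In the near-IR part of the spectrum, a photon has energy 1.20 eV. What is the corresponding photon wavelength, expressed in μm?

First convert: E = 1.20 eV = 1.9226 × 10^-19 J.
Apply λ = hc/E: λ = 1.033 × 10^-6 m.
Converting to μm: λ = 1.033 μm ≈ 1.03 μm.

1.03 μm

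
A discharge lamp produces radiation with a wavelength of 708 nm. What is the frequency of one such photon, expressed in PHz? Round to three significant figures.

0.423 PHz

In SI units: λ = 708 nm = 7.08e-7 m.
For a photon f = c/λ, so f = 4.234e14 Hz.
Converting to PHz: f = 0.4234 PHz ≈ 0.423 PHz.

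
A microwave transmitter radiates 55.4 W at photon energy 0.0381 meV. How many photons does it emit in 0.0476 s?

4.32·10^23 photons

Total energy: E_total = P·t = 55.4 × 0.0476 = 2.637 J.
Per-photon energy: E = 6.104·10^-24 J.
N = E_total / E_photon = 4.32·10^23.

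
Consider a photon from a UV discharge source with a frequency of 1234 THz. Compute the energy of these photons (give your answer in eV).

First convert: f = 1234 THz = 1.234 × 10^15 Hz.
Since E = hf for a photon, E = 8.177 × 10^-19 J.
Converting to eV: E = 5.103 eV ≈ 5.10 eV.

5.10 eV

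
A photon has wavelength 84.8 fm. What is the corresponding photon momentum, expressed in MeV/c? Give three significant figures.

14.6 MeV/c

Convert to SI: λ = 84.8 fm = 8.48e-14 m.
Apply p = h/λ: p = 7.814e-21 kg·m/s.
Converting to MeV/c: p = 14.62 MeV/c ≈ 14.6 MeV/c.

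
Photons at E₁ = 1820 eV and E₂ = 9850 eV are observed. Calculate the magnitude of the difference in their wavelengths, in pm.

555 pm

Using λ = hc/E: λ₁ = 6.812·10^-10 m, λ₂ = 1.259·10^-10 m.
|Δλ| = |6.812·10^-10 − 1.259·10^-10| = 5.55·10^-10 m = 555 pm.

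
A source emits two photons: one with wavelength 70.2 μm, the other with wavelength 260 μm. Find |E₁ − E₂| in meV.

12.9 meV

Using E = hc/λ: E₁ = 2.830e-21 J, E₂ = 7.640e-22 J.
|ΔE| = |2.830e-21 − 7.640e-22| = 2.07e-21 J = 12.9 meV.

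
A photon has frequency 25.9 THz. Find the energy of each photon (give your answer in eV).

0.107 eV

Take h = 6.62607015 × 10^-34 J·s, 1 eV = 1.602176634 × 10^-19 J.
First convert: f = 25.9 THz = 2.59 × 10^13 Hz.
The photon relation is E = hf, giving E = 1.716 × 10^-20 J.
Converting to eV: E = 0.1071 eV ≈ 0.107 eV.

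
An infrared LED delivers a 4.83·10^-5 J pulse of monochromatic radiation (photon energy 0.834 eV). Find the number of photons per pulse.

Per-photon energy: E = 1.336·10^-19 J (from energy = 0.834 eV).
N = E_total / E_photon = 4.83·10^-5 J / 1.336·10^-19 J = 3.61·10^14.

3.61·10^14 photons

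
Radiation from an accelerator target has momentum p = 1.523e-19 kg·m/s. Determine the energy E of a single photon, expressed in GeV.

Apply E = pc: E = 4.566e-11 J.
Converting to GeV: E = 0.2850 GeV ≈ 0.285 GeV.

0.285 GeV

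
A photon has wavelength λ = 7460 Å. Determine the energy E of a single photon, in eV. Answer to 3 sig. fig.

Take h = 6.62607015·10^-34 J·s, c = 2.99792458·10^8 m/s, 1 eV = 1.602176634·10^-19 J.
Convert to SI: λ = 7460 Å = 7.46·10^-7 m.
Since E = hc/λ for a photon, E = 2.663·10^-19 J.
Converting to eV: E = 1.662 eV ≈ 1.66 eV.

1.66 eV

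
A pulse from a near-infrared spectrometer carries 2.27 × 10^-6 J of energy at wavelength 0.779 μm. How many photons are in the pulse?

8.90 × 10^12 photons

Per-photon energy: E = 2.550 × 10^-19 J (from wavelength = 0.779 μm).
N = E_total / E_photon = 2.27 × 10^-6 J / 2.550 × 10^-19 J = 8.90 × 10^12.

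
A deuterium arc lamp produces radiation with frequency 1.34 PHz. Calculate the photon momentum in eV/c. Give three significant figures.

(h = 6.62607015 × 10^-34 J·s, c = 2.99792458 × 10^8 m/s, 1 eV = 1.602176634 × 10^-19 J.)
Convert to SI: f = 1.34 PHz = 1.34 × 10^15 Hz.
Apply p = hf/c: p = 2.962 × 10^-27 kg·m/s.
Converting to eV/c: p = 5.542 eV/c ≈ 5.54 eV/c.

5.54 eV/c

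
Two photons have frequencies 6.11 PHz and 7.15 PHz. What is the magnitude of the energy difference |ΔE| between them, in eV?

Using E = hf: E₁ = 4.049e-18 J, E₂ = 4.738e-18 J.
|ΔE| = |4.049e-18 − 4.738e-18| = 6.89e-19 J = 4.30 eV.

4.30 eV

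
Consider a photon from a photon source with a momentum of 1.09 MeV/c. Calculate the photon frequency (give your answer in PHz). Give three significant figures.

2.64 × 10^5 PHz

(h = 6.62607015 × 10^-34 J·s, c = 2.99792458 × 10^8 m/s, 1 eV = 1.602176634 × 10^-19 J.)
In SI units: p = 1.09 MeV/c = 5.8253 × 10^-22 kg·m/s.
Since f = pc/h for a photon, f = 2.636 × 10^20 Hz.
Converting to PHz: f = 263600 PHz ≈ 2.64 × 10^5 PHz.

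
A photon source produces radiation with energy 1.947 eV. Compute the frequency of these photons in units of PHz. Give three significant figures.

(h = 6.62607015 × 10^-34 J·s, 1 eV = 1.602176634 × 10^-19 J.)
Convert to SI: E = 1.947 eV = 3.1194 × 10^-19 J.
For a photon f = E/h, so f = 4.708 × 10^14 Hz.
Converting to PHz: f = 0.4708 PHz ≈ 0.471 PHz.

0.471 PHz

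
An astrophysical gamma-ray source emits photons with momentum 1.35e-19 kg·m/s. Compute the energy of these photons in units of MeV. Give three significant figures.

253 MeV

Use c = 2.99792458e8 m/s, 1 eV = 1.602176634e-19 J.
The photon relation is E = pc, giving E = 4.047e-11 J.
Converting to MeV: E = 252.6 MeV ≈ 253 MeV.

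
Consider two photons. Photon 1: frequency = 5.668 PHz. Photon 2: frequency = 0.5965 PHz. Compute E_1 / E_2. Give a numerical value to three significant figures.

E_1 = 3.756e-18 J (from frequency = 5.668 PHz, via E = hf).
E_2 = 3.952e-19 J (from frequency = 0.5965 PHz, via E = hf).
Ratio = 3.756e-18 / 3.952e-19 = 9.50.

9.50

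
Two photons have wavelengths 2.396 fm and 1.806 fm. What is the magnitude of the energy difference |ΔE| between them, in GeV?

Using E = hc/λ: E₁ = 8.2907·10^-11 J, E₂ = 1.0999·10^-10 J.
|ΔE| = |8.2907·10^-11 − 1.0999·10^-10| = 2.71·10^-11 J = 0.169 GeV.

0.169 GeV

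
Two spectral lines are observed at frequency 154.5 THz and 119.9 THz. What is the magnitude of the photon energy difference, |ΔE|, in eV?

Using E = hf: E₁ = 1.0237e-19 J, E₂ = 7.9447e-20 J.
|ΔE| = |1.0237e-19 − 7.9447e-20| = 2.29e-20 J = 0.143 eV.

0.143 eV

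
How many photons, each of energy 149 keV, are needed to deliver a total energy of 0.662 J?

2.77 × 10^13 photons

Per-photon energy: E = 2.387 × 10^-14 J (from energy = 149 keV).
N = E_total / E_photon = 0.662 J / 2.387 × 10^-14 J = 2.77 × 10^13.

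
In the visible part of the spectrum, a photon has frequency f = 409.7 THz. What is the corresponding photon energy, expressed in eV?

1.69 eV

Take h = 6.62607015 × 10^-34 J·s, 1 eV = 1.602176634 × 10^-19 J.
In SI units: f = 409.7 THz = 4.097 × 10^14 Hz.
Since E = hf for a photon, E = 2.715 × 10^-19 J.
Converting to eV: E = 1.694 eV ≈ 1.69 eV.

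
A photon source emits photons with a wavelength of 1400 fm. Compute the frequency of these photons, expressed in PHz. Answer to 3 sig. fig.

In SI units: λ = 1400 fm = 1.4e-12 m.
Apply f = c/λ: f = 2.141e20 Hz.
Converting to PHz: f = 214100 PHz ≈ 2.14e5 PHz.

2.14e5 PHz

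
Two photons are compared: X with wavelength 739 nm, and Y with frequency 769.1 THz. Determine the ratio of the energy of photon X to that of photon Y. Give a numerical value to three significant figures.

0.527

E_X = 2.688·10^-19 J (from wavelength = 739 nm, via E = hc/λ).
E_Y = 5.096·10^-19 J (from frequency = 769.1 THz, via E = hf).
Ratio = 2.688·10^-19 / 5.096·10^-19 = 0.527.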